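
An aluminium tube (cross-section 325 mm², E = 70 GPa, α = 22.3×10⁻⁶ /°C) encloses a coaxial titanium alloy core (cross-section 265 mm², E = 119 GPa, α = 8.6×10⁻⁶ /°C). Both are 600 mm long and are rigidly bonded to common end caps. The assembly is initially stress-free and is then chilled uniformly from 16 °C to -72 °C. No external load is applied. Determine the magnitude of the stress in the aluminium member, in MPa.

Equilibrium of a rigid end plate with no external load gives equal and opposite internal forces ±P in the two members. Since α_{aluminium} > α_{titanium alloy}, cooling drives the aluminium into tension and the titanium alloy into compression.
Setting the final lengths equal and cancelling L: (α₁ − α₂)ΔT = P/(A₁E₁) + P/(A₂E₂).
|α₁ − α₂|·ΔT = 13.7×10⁻⁶ × 88 = 0.001206.
1/(A₁E₁) + 1/(A₂E₂) = 1/(325×70×10³) + 1/(265×119×10³) = 7.567×10⁻⁸ N⁻¹.
P = 0.001206 / 7.567×10⁻⁸ = 15930 N = 15.93 kN.
σ_{aluminium} = P/A₁ = 15930/325 = 49.02 MPa, tensile.

σ ≈ 49 MPa (tensile)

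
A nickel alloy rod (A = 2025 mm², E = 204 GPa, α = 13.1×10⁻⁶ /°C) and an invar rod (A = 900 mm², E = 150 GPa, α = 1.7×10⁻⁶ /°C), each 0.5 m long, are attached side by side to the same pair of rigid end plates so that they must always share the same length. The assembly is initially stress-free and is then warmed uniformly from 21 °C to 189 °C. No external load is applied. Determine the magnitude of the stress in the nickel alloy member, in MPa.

The nickel alloy has the larger α, so on heating it would change length more than the invar if both were free. The rigid plates force a common final length, so the nickel alloy is put into compression and the invar into tension, with equal and opposite forces P (no external load).
Compatibility of the two members (thermal + elastic change equal): (α₁ − α₂)ΔT = P·[1/(A₁E₁) + 1/(A₂E₂)].
|α₁ − α₂|·ΔT = 11.4×10⁻⁶ × 168 = 0.001915.
1/(A₁E₁) + 1/(A₂E₂) = 1/(2025×204×10³) + 1/(900×150×10³) = 9.828×10⁻⁹ N⁻¹.
P = 0.001915 / 9.828×10⁻⁹ = 194900 N = 194.9 kN.
σ_{nickel alloy} = P/A₁ = 194900/2025 = 96.23 MPa, compressive.

σ ≈ 96.2 MPa (compressive)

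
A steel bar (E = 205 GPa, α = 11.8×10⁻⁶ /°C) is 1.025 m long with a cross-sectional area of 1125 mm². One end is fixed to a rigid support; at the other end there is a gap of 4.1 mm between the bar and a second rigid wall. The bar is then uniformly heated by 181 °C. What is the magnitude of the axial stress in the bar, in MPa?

Unrestrained expansion: δ_free = αΔT L = 11.8×10⁻⁶ × 181 × 1025 = 2.189 mm.
This is smaller than the 4.1 mm clearance, so the bar expands freely without reaching the stop — the stress is zero.

σ ≈ 0 MPa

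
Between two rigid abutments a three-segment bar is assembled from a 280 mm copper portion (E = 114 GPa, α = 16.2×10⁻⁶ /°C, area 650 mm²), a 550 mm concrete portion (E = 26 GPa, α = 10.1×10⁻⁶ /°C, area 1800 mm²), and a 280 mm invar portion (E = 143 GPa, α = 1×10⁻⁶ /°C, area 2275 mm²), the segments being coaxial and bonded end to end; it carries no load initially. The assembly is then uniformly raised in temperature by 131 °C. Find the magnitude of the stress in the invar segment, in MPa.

If the supports were absent, the total length change would be Σ αᵢΔT Lᵢ = 16.2×10⁻⁶×131×280 + 10.1×10⁻⁶×131×550 + 1×10⁻⁶×131×280 = 1.359 mm.
Since the ends are fixed, an axial force P builds up, equal in every segment, with P · Σ Lᵢ/(AᵢEᵢ) = δ_free.
Σ Lᵢ/(AᵢEᵢ) = 280/(650×114×10³) + 550/(1800×26×10³) + 280/(2275×143×10³) = 1.639×10⁻⁵ mm/N.
Hence P = δ_free / Σ(L/AE) = 1.359/1.639×10⁻⁵ = 82.88 kN (compressive).
σ_{invar} = P / A = 82880 / 2275 = 36.43 MPa.

σ ≈ 36.4 MPa (compressive)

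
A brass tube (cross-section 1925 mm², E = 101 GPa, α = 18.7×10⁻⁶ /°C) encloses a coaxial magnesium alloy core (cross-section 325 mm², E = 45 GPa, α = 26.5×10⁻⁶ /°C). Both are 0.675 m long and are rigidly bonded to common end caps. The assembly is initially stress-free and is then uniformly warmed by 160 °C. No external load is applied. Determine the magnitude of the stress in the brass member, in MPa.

Both members must finish at the same length. With the larger α, the magnesium alloy tends to over-expand; the plates restrain it, putting the magnesium alloy in compression and the brass in tension. With no external load the two internal forces are equal and opposite, magnitude P.
Compatibility of the two members (thermal + elastic change equal): (α₁ − α₂)ΔT = P·[1/(A₁E₁) + 1/(A₂E₂)].
|α₁ − α₂|·ΔT = 7.8×10⁻⁶ × 160 = 0.001248.
1/(A₁E₁) + 1/(A₂E₂) = 1/(1925×101×10³) + 1/(325×45×10³) = 7.352×10⁻⁸ N⁻¹.
P = 0.001248 / 7.352×10⁻⁸ = 16980 N = 16.98 kN.
σ_{brass} = P/A₁ = 16980/1925 = 8.818 MPa, tensile.

σ ≈ 8.82 MPa (tensile)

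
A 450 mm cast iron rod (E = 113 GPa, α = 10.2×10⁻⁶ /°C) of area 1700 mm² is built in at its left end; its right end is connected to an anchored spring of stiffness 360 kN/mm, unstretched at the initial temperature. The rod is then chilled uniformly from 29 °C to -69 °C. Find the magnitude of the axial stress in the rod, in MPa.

σ ≈ 51.7 MPa (tensile)

If the spring were absent the rod would shorten by αΔT L = 10.2×10⁻⁶ × 98 × 450 = 0.4498 mm.
With a force P in the spring, the elastic change of the rod is PL/(AE) and that of the spring is P/k; compatibility requires their sum to equal δ_free.
P [ L/(AE) + 1/k ] = δ_free → P [ 450/(1700×113×10³) + 1/(360×10³) ] = 0.4498.
P = 0.4498 / 5.12×10⁻⁶ = 87850 N.
σ = P/A = 87850/1700 = 51.68 MPa.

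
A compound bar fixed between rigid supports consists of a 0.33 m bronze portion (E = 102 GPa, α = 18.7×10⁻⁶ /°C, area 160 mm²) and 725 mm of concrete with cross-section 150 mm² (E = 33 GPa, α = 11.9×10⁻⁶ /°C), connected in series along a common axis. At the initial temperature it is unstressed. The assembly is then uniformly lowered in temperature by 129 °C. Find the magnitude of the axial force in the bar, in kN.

If the supports were absent, the total length change would be Σ αᵢΔT Lᵢ = 18.7×10⁻⁶×129×330 + 11.9×10⁻⁶×129×725 = 1.909 mm.
The rigid supports impose zero overall length change; the single axial force P common to all segments must satisfy P Σ Lᵢ/(AᵢEᵢ) = δ_free.
Σ Lᵢ/(AᵢEᵢ) = 330/(160×102×10³) + 725/(150×33×10³) = 0.0001667 mm/N.
Hence P = δ_free / Σ(L/AE) = 1.909/0.0001667 = 11.45 kN (tensile).

P ≈ 11.5 kN (tensile)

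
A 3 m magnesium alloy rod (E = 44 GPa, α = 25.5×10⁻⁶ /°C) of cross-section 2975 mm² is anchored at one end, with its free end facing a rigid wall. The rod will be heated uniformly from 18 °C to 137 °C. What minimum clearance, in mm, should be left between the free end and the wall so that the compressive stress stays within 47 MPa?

g ≈ 5.9 mm

Free expansion if unrestrained: δ_free = αΔT L = 25.5×10⁻⁶ × 119 × 3000 = 9.104 mm.
At the allowable stress the elastic shortening the wall may impose is σL/E = 47 × 3000 / (44×10³) = 3.205 mm.
So the gap has to take up the difference, g_min = δ_free − σL/E = 9.104 − 3.205 = 5.899 mm.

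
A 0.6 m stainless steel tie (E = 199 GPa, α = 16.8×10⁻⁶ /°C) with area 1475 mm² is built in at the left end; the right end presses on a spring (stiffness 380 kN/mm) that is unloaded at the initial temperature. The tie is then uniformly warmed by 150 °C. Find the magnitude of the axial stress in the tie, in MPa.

If the spring were absent the tie would lengthen by αΔT L = 16.8×10⁻⁶ × 150 × 600 = 1.512 mm.
Let P be the compressive force at the spring. The tie shortens elastically by PL/(AE) and the spring compresses by P/k; together these equal δ_free.
P [ L/(AE) + 1/k ] = δ_free → P [ 600/(1475×199×10³) + 1/(380×10³) ] = 1.512.
P = 1.512 / 4.676×10⁻⁶ = 323400 N.
σ = P/A = 323400/1475 = 219.2 MPa.

σ ≈ 219 MPa (compressive)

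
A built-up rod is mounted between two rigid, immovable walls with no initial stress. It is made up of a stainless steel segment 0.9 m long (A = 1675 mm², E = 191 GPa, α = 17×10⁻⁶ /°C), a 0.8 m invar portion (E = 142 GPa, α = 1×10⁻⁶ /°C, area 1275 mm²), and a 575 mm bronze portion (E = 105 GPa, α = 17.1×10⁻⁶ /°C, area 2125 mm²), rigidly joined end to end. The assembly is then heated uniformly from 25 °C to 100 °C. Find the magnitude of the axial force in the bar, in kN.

If the supports were absent, the total length change would be Σ αᵢΔT Lᵢ = 17×10⁻⁶×75×900 + 1×10⁻⁶×75×800 + 17.1×10⁻⁶×75×575 = 1.945 mm.
The walls prevent any net length change, so an axial force P (same in every segment) develops. Compatibility: P · Σ Lᵢ/(AᵢEᵢ) = δ_free.
Σ Lᵢ/(AᵢEᵢ) = 900/(1675×191×10³) + 800/(1275×142×10³) + 575/(2125×105×10³) = 9.809×10⁻⁶ mm/N.
P = 1.945 / 9.809×10⁻⁶ = 198300 N = 198.3 kN, compressive.

P ≈ 198 kN (compressive)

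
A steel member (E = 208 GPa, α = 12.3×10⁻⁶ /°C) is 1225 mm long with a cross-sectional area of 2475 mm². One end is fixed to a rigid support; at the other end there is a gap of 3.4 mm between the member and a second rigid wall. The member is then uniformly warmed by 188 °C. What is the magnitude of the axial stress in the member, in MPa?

If the wall were absent the member would grow by αΔT L = 12.3×10⁻⁶ × 188 × 1225 = 2.833 mm.
Since δ_free = 2.83 mm is less than the 3.4 mm gap, the member never touches the wall. No axial force develops.

σ ≈ 0 MPa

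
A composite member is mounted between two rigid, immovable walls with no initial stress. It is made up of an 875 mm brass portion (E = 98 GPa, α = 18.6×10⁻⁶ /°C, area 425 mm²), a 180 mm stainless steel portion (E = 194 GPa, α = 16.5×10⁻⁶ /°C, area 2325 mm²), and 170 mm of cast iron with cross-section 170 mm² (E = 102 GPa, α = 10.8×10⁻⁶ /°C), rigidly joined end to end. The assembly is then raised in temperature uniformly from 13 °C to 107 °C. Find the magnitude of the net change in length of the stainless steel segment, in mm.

|ΔL| ≈ 0.254 mm

With the walls removed the bar would change length by δ_free = Σ αᵢΔT Lᵢ = 18.6×10⁻⁶×94×875 + 16.5×10⁻⁶×94×180 + 10.8×10⁻⁶×94×170 = 1.982 mm.
Since the ends are fixed, an axial force P builds up, equal in every segment, with P · Σ Lᵢ/(AᵢEᵢ) = δ_free.
Σ Lᵢ/(AᵢEᵢ) = 875/(425×98×10³) + 180/(2325×194×10³) + 170/(170×102×10³) = 3.121×10⁻⁵ mm/N.
So P = 1.982 / 3.121×10⁻⁵ = 63.49 kN, compressive.
For the stainless steel segment, free thermal change = 16.5×10⁻⁶×94×180 = 0.2792 mm and elastic change from P = 63490×180/(2325×194×10³) = 0.02534 mm; these oppose, so the net change is 0.254 mm (segment lengthens).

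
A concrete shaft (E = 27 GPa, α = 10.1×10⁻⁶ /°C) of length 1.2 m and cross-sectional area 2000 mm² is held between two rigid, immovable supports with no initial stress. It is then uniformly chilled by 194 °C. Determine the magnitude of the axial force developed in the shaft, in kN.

With zero net strain, σ = E·αΔT = 27 GPa × 10.1×10⁻⁶ × 194 = 52.9 MPa.
Axial force P = σA = 52.9 × 2000 = 105800 N = 105.8 kN, tensile.

P ≈ 106 kN (tensile)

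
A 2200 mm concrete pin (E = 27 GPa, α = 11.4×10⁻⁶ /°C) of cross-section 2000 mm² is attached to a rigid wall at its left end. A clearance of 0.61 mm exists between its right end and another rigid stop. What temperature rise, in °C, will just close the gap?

Contact occurs when the free expansion equals the gap: αΔT L = 0.61 mm.
So ΔT = g/(αL) = 0.61/(11.4×10⁻⁶ × 2200) = 24.32 °C.

ΔT ≈ 24.3 °C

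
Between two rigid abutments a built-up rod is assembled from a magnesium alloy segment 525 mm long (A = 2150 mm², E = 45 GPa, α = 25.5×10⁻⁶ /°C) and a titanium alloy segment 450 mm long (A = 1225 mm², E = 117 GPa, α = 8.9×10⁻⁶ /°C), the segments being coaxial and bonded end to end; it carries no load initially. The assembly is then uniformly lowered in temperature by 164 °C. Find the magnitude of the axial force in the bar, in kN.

If the supports were absent, the total length change would be Σ αᵢΔT Lᵢ = 25.5×10⁻⁶×164×525 + 8.9×10⁻⁶×164×450 = 2.852 mm.
Since the ends are fixed, an axial force P builds up, equal in every segment, with P · Σ Lᵢ/(AᵢEᵢ) = δ_free.
Σ Lᵢ/(AᵢEᵢ) = 525/(2150×45×10³) + 450/(1225×117×10³) = 8.566×10⁻⁶ mm/N.
So P = 2.852 / 8.566×10⁻⁶ = 333 kN, tensile.

P ≈ 333 kN (tensile)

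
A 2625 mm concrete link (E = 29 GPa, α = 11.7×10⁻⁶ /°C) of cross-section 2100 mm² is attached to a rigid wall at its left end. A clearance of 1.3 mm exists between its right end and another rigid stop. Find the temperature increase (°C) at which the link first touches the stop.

ΔT ≈ 42.3 °C

The gap closes when αΔT L = 1.3 mm, since the link is still unstressed at that instant.
So ΔT = g/(αL) = 1.3/(11.7×10⁻⁶ × 2625) = 42.33 °C.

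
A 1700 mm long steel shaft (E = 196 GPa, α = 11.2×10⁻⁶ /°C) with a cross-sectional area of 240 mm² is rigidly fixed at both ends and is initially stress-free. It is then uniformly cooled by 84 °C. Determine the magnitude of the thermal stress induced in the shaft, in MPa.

The supports are rigid, so the total axial strain is zero. The restrained thermal strain is ε = αΔT = 11.2×10⁻⁶ × 84 = 940.8×10⁻⁶.
The stress required to suppress this strain is σ = Eε = 196×10³ × 940.8×10⁻⁶ = 184.4 MPa, tensile since the shaft is trying to contract.

σ ≈ 184 MPa (tensile)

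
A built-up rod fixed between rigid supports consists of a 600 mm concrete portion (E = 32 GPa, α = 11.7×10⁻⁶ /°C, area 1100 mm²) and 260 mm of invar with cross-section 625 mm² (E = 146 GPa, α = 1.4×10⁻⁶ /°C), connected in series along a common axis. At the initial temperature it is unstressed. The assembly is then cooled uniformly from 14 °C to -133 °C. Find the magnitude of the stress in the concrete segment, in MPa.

σ ≈ 49.6 MPa (tensile)

Free thermal contraction of the whole bar: Σ αᵢΔT Lᵢ = 11.7×10⁻⁶×147×600 + 1.4×10⁻⁶×147×260 = 1.085 mm.
The rigid supports impose zero overall length change; the single axial force P common to all segments must satisfy P Σ Lᵢ/(AᵢEᵢ) = δ_free.
Σ Lᵢ/(AᵢEᵢ) = 600/(1100×32×10³) + 260/(625×146×10³) = 1.989×10⁻⁵ mm/N.
Hence P = δ_free / Σ(L/AE) = 1.085/1.989×10⁻⁵ = 54.56 kN (tensile).
σ_{concrete} = P / A = 54560 / 1100 = 49.6 MPa.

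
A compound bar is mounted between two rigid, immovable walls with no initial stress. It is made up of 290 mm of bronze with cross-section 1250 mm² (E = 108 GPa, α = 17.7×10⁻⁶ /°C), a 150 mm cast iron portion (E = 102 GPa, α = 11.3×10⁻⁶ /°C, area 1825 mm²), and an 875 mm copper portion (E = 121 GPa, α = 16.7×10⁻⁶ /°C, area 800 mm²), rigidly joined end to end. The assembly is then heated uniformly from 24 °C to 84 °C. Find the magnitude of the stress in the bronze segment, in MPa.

If the supports were absent, the total length change would be Σ αᵢΔT Lᵢ = 17.7×10⁻⁶×60×290 + 11.3×10⁻⁶×60×150 + 16.7×10⁻⁶×60×875 = 1.286 mm.
The rigid supports impose zero overall length change; the single axial force P common to all segments must satisfy P Σ Lᵢ/(AᵢEᵢ) = δ_free.
Σ Lᵢ/(AᵢEᵢ) = 290/(1250×108×10³) + 150/(1825×102×10³) + 875/(800×121×10³) = 1.199×10⁻⁵ mm/N.
Hence P = δ_free / Σ(L/AE) = 1.286/1.199×10⁻⁵ = 107.3 kN (compressive).
σ_{bronze} = P / A = 107300 / 1250 = 85.81 MPa.

σ ≈ 85.8 MPa (compressive)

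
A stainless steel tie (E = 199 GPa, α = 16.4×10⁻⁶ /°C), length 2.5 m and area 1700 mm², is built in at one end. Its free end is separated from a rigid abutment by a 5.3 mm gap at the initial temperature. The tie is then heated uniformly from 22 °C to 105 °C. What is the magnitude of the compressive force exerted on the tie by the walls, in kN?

P ≈ 0 kN

If the wall were absent the tie would grow by αΔT L = 16.4×10⁻⁶ × 83 × 2500 = 3.403 mm.
This is smaller than the 5.3 mm clearance, so the tie expands freely without reaching the stop — the stress is zero.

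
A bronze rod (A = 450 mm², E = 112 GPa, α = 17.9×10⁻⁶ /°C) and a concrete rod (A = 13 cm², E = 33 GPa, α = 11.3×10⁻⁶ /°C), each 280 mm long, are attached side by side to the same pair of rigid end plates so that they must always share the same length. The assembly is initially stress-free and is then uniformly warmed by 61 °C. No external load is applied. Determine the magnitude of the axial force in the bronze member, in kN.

The bronze has the larger α, so on heating it would change length more than the concrete if both were free. The rigid plates force a common final length, so the bronze is put into compression and the concrete into tension, with equal and opposite forces P (no external load).
Setting the final lengths equal and cancelling L: (α₁ − α₂)ΔT = P/(A₁E₁) + P/(A₂E₂).
|α₁ − α₂|·ΔT = 6.6×10⁻⁶ × 61 = 0.0004026.
1/(A₁E₁) + 1/(A₂E₂) = 1/(450×112×10³) + 1/(1300×33×10³) = 4.315×10⁻⁸ N⁻¹.
So P = 0.0004026 / 4.315×10⁻⁸ = 9.33 kN.

P ≈ 9.33 kN (compressive in the bronze)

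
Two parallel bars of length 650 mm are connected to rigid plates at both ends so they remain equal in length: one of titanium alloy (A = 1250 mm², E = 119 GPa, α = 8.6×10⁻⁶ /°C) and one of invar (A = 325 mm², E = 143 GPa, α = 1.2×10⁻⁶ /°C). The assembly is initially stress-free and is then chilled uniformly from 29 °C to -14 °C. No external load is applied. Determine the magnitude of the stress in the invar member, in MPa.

The titanium alloy has the larger α, so on cooling it would change length more than the invar if both were free. The rigid plates force a common final length, so the titanium alloy is put into tension and the invar into compression, with equal and opposite forces P (no external load).
Compatibility of the two members (thermal + elastic change equal): (α₁ − α₂)ΔT = P·[1/(A₁E₁) + 1/(A₂E₂)].
|α₁ − α₂|·ΔT = 7.4×10⁻⁶ × 43 = 0.0003182.
1/(A₁E₁) + 1/(A₂E₂) = 1/(1250×119×10³) + 1/(325×143×10³) = 2.824×10⁻⁸ N⁻¹.
So P = 0.0003182 / 2.824×10⁻⁸ = 11.27 kN.
σ_{invar} = P/A₂ = 11270/325 = 34.67 MPa, compressive.

σ ≈ 34.7 MPa (compressive)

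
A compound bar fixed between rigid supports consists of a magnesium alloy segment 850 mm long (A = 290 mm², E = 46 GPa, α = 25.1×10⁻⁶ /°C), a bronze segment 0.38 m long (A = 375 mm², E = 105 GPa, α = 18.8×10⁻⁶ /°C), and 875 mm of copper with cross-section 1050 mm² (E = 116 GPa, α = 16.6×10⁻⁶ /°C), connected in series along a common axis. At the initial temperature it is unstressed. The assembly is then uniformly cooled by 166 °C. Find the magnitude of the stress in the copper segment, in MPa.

Free thermal contraction of the whole bar: Σ αᵢΔT Lᵢ = 25.1×10⁻⁶×166×850 + 18.8×10⁻⁶×166×380 + 16.6×10⁻⁶×166×875 = 7.139 mm.
Since the ends are fixed, an axial force P builds up, equal in every segment, with P · Σ Lᵢ/(AᵢEᵢ) = δ_free.
The series flexibility is Σ Lᵢ/(AᵢEᵢ) = 850/(290×46×10³) + 380/(375×105×10³) + 875/(1050×116×10³) = 8.055×10⁻⁵ mm/N.
So P = 7.139 / 8.055×10⁻⁵ = 88.62 kN, tensile.
σ_{copper} = P / A = 88620 / 1050 = 84.4 MPa.

σ ≈ 84.4 MPa (tensile)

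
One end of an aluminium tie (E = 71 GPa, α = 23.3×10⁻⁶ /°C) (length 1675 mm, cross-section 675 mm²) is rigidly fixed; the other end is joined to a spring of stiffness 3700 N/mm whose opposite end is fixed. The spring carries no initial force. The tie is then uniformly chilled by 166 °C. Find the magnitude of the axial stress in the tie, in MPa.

σ ≈ 31.4 MPa (tensile)

If the spring were absent the tie would shorten by αΔT L = 23.3×10⁻⁶ × 166 × 1675 = 6.479 mm.
Let P be the tensile force in the spring. The tie extends elastically by PL/(AE) and the spring stretches by P/k; together these equal δ_free.
So P = δ_free / [L/(AE) + 1/k] = 6.479 / [ 1675/(675×71×10³) + 1/(3700) ].
P = 6.479 / 0.0003052 = 21230 N.
σ = P/A = 21230/675 = 31.45 MPa.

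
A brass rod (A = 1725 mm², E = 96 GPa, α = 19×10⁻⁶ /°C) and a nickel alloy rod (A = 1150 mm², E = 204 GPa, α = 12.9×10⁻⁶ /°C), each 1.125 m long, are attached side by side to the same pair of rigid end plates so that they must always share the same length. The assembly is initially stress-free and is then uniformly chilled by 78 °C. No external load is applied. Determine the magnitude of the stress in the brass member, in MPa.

The brass has the larger α, so on cooling it would change length more than the nickel alloy if both were free. The rigid plates force a common final length, so the brass is put into tension and the nickel alloy into compression, with equal and opposite forces P (no external load).
Compatibility of the two members (thermal + elastic change equal): (α₁ − α₂)ΔT = P·[1/(A₁E₁) + 1/(A₂E₂)].
|α₁ − α₂|·ΔT = 6.1×10⁻⁶ × 78 = 0.0004758.
1/(A₁E₁) + 1/(A₂E₂) = 1/(1725×96×10³) + 1/(1150×204×10³) = 1.03×10⁻⁸ N⁻¹.
P = 0.0004758 / 1.03×10⁻⁸ = 46190 N = 46.19 kN.
σ_{brass} = P/A₁ = 46190/1725 = 26.78 MPa, tensile.

σ ≈ 26.8 MPa (tensile)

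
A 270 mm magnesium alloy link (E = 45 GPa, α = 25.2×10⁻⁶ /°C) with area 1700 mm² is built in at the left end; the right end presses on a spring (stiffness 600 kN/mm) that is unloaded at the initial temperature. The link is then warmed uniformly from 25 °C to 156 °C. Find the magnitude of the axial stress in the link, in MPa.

The unrestrained thermal change is αΔT L = 25.2×10⁻⁶ × 131 × 270 = 0.8913 mm.
Let P be the compressive force at the spring. The link shortens elastically by PL/(AE) and the spring compresses by P/k; together these equal δ_free.
So P = δ_free / [L/(AE) + 1/k] = 0.8913 / [ 270/(1700×45×10³) + 1/(600×10³) ].
P = 0.8913 / 5.196×10⁻⁶ = 171500 N.
σ = P/A = 171500/1700 = 100.9 MPa.

σ ≈ 101 MPa (compressive)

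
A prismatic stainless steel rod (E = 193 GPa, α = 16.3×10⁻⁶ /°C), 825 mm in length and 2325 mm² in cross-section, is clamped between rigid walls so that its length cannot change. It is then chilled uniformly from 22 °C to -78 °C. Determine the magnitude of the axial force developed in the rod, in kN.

P ≈ 731 kN (tensile)

With zero net strain, σ = E·αΔT = 193 GPa × 16.3×10⁻⁶ × 100 = 314.6 MPa.
P = AEαΔT = 2325 × 193×10³ × 16.3×10⁻⁶ × 100 = 731.4 kN (tensile).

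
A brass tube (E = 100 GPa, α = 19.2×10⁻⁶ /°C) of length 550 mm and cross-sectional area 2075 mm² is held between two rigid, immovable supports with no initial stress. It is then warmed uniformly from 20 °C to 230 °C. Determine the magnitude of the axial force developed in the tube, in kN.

P ≈ 837 kN (compressive)

With zero net strain, σ = E·αΔT = 100 GPa × 19.2×10⁻⁶ × 210 = 403.2 MPa.
Axial force P = σA = 403.2 × 2075 = 836600 N = 836.6 kN, compressive.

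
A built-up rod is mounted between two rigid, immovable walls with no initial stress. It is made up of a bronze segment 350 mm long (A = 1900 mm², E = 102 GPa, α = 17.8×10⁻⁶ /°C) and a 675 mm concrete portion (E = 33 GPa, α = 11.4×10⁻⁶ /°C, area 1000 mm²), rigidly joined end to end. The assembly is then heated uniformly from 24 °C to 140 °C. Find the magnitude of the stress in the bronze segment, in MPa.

Free thermal expansion of the whole bar: Σ αᵢΔT Lᵢ = 17.8×10⁻⁶×116×350 + 11.4×10⁻⁶×116×675 = 1.615 mm.
The walls prevent any net length change, so an axial force P (same in every segment) develops. Compatibility: P · Σ Lᵢ/(AᵢEᵢ) = δ_free.
The series flexibility is Σ Lᵢ/(AᵢEᵢ) = 350/(1900×102×10³) + 675/(1000×33×10³) = 2.226×10⁻⁵ mm/N.
Hence P = δ_free / Σ(L/AE) = 1.615/2.226×10⁻⁵ = 72.56 kN (compressive).
σ_{bronze} = P / A = 72560 / 1900 = 38.19 MPa.

σ ≈ 38.2 MPa (compressive)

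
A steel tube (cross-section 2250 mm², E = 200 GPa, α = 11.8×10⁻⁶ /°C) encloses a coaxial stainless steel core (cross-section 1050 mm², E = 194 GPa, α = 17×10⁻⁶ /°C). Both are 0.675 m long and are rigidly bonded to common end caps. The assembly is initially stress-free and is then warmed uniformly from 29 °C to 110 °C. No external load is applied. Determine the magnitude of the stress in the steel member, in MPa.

σ ≈ 26.3 MPa (tensile)

Both members must finish at the same length. With the larger α, the stainless steel tends to over-expand; the plates restrain it, putting the stainless steel in compression and the steel in tension. With no external load the two internal forces are equal and opposite, magnitude P.
Setting the final lengths equal and cancelling L: (α₁ − α₂)ΔT = P/(A₁E₁) + P/(A₂E₂).
|α₁ − α₂|·ΔT = 5.2×10⁻⁶ × 81 = 0.0004212.
1/(A₁E₁) + 1/(A₂E₂) = 1/(2250×200×10³) + 1/(1050×194×10³) = 7.131×10⁻⁹ N⁻¹.
P = 0.0004212 / 7.131×10⁻⁹ = 59060 N = 59.06 kN.
σ_{steel} = P/A₁ = 59060/2250 = 26.25 MPa, tensile.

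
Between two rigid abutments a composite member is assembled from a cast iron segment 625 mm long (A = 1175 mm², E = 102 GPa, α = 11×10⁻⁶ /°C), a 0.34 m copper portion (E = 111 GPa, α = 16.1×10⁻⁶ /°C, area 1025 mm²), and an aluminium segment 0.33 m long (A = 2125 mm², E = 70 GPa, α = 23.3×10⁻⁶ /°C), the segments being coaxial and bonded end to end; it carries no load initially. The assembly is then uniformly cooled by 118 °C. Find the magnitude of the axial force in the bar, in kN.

If the supports were absent, the total length change would be Σ αᵢΔT Lᵢ = 11×10⁻⁶×118×625 + 16.1×10⁻⁶×118×340 + 23.3×10⁻⁶×118×330 = 2.364 mm.
Since the ends are fixed, an axial force P builds up, equal in every segment, with P · Σ Lᵢ/(AᵢEᵢ) = δ_free.
Σ Lᵢ/(AᵢEᵢ) = 625/(1175×102×10³) + 340/(1025×111×10³) + 330/(2125×70×10³) = 1.042×10⁻⁵ mm/N.
So P = 2.364 / 1.042×10⁻⁵ = 226.9 kN, tensile.

P ≈ 227 kN (tensile)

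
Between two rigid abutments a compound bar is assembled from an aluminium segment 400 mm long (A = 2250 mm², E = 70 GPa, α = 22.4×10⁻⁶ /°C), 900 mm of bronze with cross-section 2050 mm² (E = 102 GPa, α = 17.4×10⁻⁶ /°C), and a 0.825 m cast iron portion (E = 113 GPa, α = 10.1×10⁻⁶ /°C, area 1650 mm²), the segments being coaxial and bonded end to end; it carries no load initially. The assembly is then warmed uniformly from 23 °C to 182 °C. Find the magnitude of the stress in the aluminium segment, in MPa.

σ ≈ 207 MPa (compressive)

If the supports were absent, the total length change would be Σ αᵢΔT Lᵢ = 22.4×10⁻⁶×159×400 + 17.4×10⁻⁶×159×900 + 10.1×10⁻⁶×159×825 = 5.239 mm.
Since the ends are fixed, an axial force P builds up, equal in every segment, with P · Σ Lᵢ/(AᵢEᵢ) = δ_free.
Σ Lᵢ/(AᵢEᵢ) = 400/(2250×70×10³) + 900/(2050×102×10³) + 825/(1650×113×10³) = 1.127×10⁻⁵ mm/N.
So P = 5.239 / 1.127×10⁻⁵ = 465 kN, compressive.
σ_{aluminium} = P / A = 465000 / 2250 = 206.6 MPa.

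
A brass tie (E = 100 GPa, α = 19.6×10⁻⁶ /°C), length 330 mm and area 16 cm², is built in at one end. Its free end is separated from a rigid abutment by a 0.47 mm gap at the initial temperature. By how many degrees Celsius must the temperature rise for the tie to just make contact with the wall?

Contact occurs when the free expansion equals the gap: αΔT L = 0.47 mm.
ΔT = 0.47 / (19.6×10⁻⁶ × 330) = 72.67 °C.

ΔT ≈ 72.7 °C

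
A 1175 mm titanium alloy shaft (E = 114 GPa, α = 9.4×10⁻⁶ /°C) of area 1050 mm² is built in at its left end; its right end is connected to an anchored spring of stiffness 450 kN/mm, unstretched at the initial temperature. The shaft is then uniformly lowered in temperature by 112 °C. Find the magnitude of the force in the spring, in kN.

P ≈ 103 kN

The unrestrained thermal change is αΔT L = 9.4×10⁻⁶ × 112 × 1175 = 1.237 mm.
With a force P in the spring, the elastic change of the shaft is PL/(AE) and that of the spring is P/k; compatibility requires their sum to equal δ_free.
So P = δ_free / [L/(AE) + 1/k] = 1.237 / [ 1175/(1050×114×10³) + 1/(450×10³) ].
P = 1.237 / 1.204×10⁻⁵ = 102800 N.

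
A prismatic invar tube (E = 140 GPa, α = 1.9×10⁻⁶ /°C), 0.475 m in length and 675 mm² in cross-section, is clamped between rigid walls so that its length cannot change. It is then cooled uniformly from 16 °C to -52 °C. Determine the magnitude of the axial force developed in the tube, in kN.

Full restraint means ε = 0, so the stress is σ = EαΔT = 140×10³ × 1.9×10⁻⁶ × 68 = 18.09 MPa.
Axial force P = σA = 18.09 × 675 = 12210 N = 12.21 kN, tensile.

P ≈ 12.2 kN (tensile)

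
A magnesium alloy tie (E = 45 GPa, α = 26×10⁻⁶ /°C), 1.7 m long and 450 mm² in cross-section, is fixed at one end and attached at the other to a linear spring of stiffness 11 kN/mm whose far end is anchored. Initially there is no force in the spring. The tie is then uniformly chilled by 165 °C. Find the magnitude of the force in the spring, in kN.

P ≈ 41.7 kN

Free thermal contraction: δ_free = αΔT L = 26×10⁻⁶ × 165 × 1700 = 7.293 mm.
With a force P in the spring, the elastic change of the tie is PL/(AE) and that of the spring is P/k; compatibility requires their sum to equal δ_free.
So P = δ_free / [L/(AE) + 1/k] = 7.293 / [ 1700/(450×45×10³) + 1/(11×10³) ].
P = 7.293 / 0.0001749 = 41710 N.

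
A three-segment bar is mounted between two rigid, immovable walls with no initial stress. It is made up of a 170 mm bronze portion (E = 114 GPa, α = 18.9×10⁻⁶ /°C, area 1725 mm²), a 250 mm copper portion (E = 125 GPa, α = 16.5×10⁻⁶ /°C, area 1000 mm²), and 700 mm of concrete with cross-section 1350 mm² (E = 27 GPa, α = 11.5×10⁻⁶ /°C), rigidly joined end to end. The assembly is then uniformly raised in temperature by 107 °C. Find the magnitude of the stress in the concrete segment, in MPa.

σ ≈ 55.3 MPa (compressive)

If the supports were absent, the total length change would be Σ αᵢΔT Lᵢ = 18.9×10⁻⁶×107×170 + 16.5×10⁻⁶×107×250 + 11.5×10⁻⁶×107×700 = 1.647 mm.
The walls prevent any net length change, so an axial force P (same in every segment) develops. Compatibility: P · Σ Lᵢ/(AᵢEᵢ) = δ_free.
Σ Lᵢ/(AᵢEᵢ) = 170/(1725×114×10³) + 250/(1000×125×10³) + 700/(1350×27×10³) = 2.207×10⁻⁵ mm/N.
Hence P = δ_free / Σ(L/AE) = 1.647/2.207×10⁻⁵ = 74.61 kN (compressive).
σ_{concrete} = P / A = 74610 / 1350 = 55.27 MPa.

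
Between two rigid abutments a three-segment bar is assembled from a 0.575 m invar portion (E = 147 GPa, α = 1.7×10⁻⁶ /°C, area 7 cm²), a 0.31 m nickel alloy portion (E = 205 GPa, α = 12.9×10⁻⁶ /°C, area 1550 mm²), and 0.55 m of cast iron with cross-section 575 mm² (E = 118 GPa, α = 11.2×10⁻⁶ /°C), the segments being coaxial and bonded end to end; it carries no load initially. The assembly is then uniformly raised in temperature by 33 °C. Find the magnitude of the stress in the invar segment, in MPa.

σ ≈ 35.8 MPa (compressive)

Free thermal expansion of the whole bar: Σ αᵢΔT Lᵢ = 1.7×10⁻⁶×33×575 + 12.9×10⁻⁶×33×310 + 11.2×10⁻⁶×33×550 = 0.3675 mm.
The rigid supports impose zero overall length change; the single axial force P common to all segments must satisfy P Σ Lᵢ/(AᵢEᵢ) = δ_free.
Σ Lᵢ/(AᵢEᵢ) = 575/(700×147×10³) + 310/(1550×205×10³) + 550/(575×118×10³) = 1.467×10⁻⁵ mm/N.
P = 0.3675 / 1.467×10⁻⁵ = 25050 N = 25.05 kN, compressive.
σ_{invar} = P / A = 25050 / 700 = 35.79 MPa.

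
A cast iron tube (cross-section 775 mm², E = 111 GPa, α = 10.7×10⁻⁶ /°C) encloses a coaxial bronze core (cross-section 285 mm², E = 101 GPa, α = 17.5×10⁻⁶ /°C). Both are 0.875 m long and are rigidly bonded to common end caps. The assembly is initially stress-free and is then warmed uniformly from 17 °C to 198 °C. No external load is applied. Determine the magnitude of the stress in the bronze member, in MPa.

Both members must finish at the same length. With the larger α, the bronze tends to over-expand; the plates restrain it, putting the bronze in compression and the cast iron in tension. With no external load the two internal forces are equal and opposite, magnitude P.
Setting the final lengths equal and cancelling L: (α₁ − α₂)ΔT = P/(A₁E₁) + P/(A₂E₂).
|α₁ − α₂|·ΔT = 6.8×10⁻⁶ × 181 = 0.001231.
1/(A₁E₁) + 1/(A₂E₂) = 1/(775×111×10³) + 1/(285×101×10³) = 4.636×10⁻⁸ N⁻¹.
P = 0.001231 / 4.636×10⁻⁸ = 26550 N = 26.55 kN.
σ_{bronze} = P/A₂ = 26550/285 = 93.14 MPa, compressive.

σ ≈ 93.1 MPa (compressive)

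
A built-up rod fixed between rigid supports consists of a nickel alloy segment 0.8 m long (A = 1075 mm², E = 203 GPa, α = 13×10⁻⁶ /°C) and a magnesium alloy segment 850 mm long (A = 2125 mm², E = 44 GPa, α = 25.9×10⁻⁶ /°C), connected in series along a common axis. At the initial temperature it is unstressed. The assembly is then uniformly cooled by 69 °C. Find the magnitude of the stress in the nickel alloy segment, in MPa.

σ ≈ 163 MPa (tensile)

With the walls removed the bar would change length by δ_free = Σ αᵢΔT Lᵢ = 13×10⁻⁶×69×800 + 25.9×10⁻⁶×69×850 = 2.237 mm.
The rigid supports impose zero overall length change; the single axial force P common to all segments must satisfy P Σ Lᵢ/(AᵢEᵢ) = δ_free.
The series flexibility is Σ Lᵢ/(AᵢEᵢ) = 800/(1075×203×10³) + 850/(2125×44×10³) = 1.276×10⁻⁵ mm/N.
Hence P = δ_free / Σ(L/AE) = 2.237/1.276×10⁻⁵ = 175.3 kN (tensile).
σ_{nickel alloy} = P / A = 175300 / 1075 = 163.1 MPa.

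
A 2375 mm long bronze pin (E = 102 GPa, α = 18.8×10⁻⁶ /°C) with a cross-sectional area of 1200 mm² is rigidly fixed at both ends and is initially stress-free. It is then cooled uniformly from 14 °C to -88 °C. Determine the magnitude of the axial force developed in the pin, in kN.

P ≈ 235 kN (tensile)

Full restraint means ε = 0, so the stress is σ = EαΔT = 102×10³ × 18.8×10⁻⁶ × 102 = 195.6 MPa.
P = AEαΔT = 1200 × 102×10³ × 18.8×10⁻⁶ × 102 = 234.7 kN (tensile).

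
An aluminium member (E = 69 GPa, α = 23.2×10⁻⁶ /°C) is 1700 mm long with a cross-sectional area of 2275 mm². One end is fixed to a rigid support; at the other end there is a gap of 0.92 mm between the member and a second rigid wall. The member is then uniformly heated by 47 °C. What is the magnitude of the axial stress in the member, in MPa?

σ ≈ 37.9 MPa (compressive)

Free thermal elongation = αΔT L = 23.2×10⁻⁶ × 47 × 1700 = 1.854 mm.
After closing the 0.92 mm clearance, 1.854 − 0.92 = 0.9337 mm of expansion remains to be suppressed by the wall.
Compatibility: PL/(AE) = 0.9337 mm, so σ = P/A = E × (0.9337/1700) = 37.9 MPa.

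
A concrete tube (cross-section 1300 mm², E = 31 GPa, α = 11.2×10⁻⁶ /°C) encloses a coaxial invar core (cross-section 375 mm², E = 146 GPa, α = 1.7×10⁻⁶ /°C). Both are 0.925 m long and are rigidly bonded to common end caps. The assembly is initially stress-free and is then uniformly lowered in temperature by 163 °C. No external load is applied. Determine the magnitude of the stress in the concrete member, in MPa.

σ ≈ 27.7 MPa (tensile)

Both members must finish at the same length. With the larger α, the concrete tends to over-contract; the plates restrain it, putting the concrete in tension and the invar in compression. With no external load the two internal forces are equal and opposite, magnitude P.
Setting the final lengths equal and cancelling L: (α₁ − α₂)ΔT = P/(A₁E₁) + P/(A₂E₂).
|α₁ − α₂|·ΔT = 9.5×10⁻⁶ × 163 = 0.001548.
1/(A₁E₁) + 1/(A₂E₂) = 1/(1300×31×10³) + 1/(375×146×10³) = 4.308×10⁻⁸ N⁻¹.
P = 0.001548 / 4.308×10⁻⁸ = 35950 N = 35.95 kN.
σ_{concrete} = P/A₁ = 35950/1300 = 27.65 MPa, tensile.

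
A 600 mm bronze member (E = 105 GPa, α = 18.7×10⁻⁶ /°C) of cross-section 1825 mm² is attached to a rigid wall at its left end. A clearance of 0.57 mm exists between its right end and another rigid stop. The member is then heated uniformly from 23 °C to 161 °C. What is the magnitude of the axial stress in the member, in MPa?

σ ≈ 171 MPa (compressive)

If the wall were absent the member would grow by αΔT L = 18.7×10⁻⁶ × 138 × 600 = 1.548 mm.
After closing the 0.57 mm clearance, 1.548 − 0.57 = 0.9784 mm of expansion remains to be suppressed by the wall.
Compatibility: PL/(AE) = 0.9784 mm, so σ = P/A = E × (0.9784/600) = 171.2 MPa.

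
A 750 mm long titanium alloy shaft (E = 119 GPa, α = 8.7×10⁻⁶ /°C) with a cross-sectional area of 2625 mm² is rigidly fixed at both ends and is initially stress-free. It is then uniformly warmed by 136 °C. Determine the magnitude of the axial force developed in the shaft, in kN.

The ends cannot move, so σ = EαΔT = 119×10³ × 8.7×10⁻⁶ × 136 = 140.8 MPa.
P = AEαΔT = 2625 × 119×10³ × 8.7×10⁻⁶ × 136 = 369.6 kN (compressive).

P ≈ 370 kN (compressive)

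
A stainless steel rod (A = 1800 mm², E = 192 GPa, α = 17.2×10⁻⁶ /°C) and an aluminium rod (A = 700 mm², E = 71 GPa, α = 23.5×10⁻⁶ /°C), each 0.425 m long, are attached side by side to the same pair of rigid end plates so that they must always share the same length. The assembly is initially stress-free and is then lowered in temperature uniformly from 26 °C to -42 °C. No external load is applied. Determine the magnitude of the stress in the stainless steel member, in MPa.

Both members must finish at the same length. With the larger α, the aluminium tends to over-contract; the plates restrain it, putting the aluminium in tension and the stainless steel in compression. With no external load the two internal forces are equal and opposite, magnitude P.
Compatibility of the two members (thermal + elastic change equal): (α₁ − α₂)ΔT = P·[1/(A₁E₁) + 1/(A₂E₂)].
|α₁ − α₂|·ΔT = 6.3×10⁻⁶ × 68 = 0.0004284.
1/(A₁E₁) + 1/(A₂E₂) = 1/(1800×192×10³) + 1/(700×71×10³) = 2.301×10⁻⁸ N⁻¹.
So P = 0.0004284 / 2.301×10⁻⁸ = 18.61 kN.
σ_{stainless steel} = P/A₁ = 18610/1800 = 10.34 MPa, compressive.

σ ≈ 10.3 MPa (compressive)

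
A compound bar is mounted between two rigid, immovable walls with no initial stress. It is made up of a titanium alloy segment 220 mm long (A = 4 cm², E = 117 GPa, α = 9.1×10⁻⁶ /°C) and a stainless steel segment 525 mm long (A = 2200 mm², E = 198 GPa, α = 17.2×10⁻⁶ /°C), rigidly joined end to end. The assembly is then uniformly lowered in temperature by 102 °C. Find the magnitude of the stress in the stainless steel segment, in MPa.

With the walls removed the bar would change length by δ_free = Σ αᵢΔT Lᵢ = 9.1×10⁻⁶×102×220 + 17.2×10⁻⁶×102×525 = 1.125 mm.
The walls prevent any net length change, so an axial force P (same in every segment) develops. Compatibility: P · Σ Lᵢ/(AᵢEᵢ) = δ_free.
The series flexibility is Σ Lᵢ/(AᵢEᵢ) = 220/(400×117×10³) + 525/(2200×198×10³) = 5.906×10⁻⁶ mm/N.
Hence P = δ_free / Σ(L/AE) = 1.125/5.906×10⁻⁶ = 190.5 kN (tensile).
σ_{stainless steel} = P / A = 190500 / 2200 = 86.6 MPa.

σ ≈ 86.6 MPa (tensile)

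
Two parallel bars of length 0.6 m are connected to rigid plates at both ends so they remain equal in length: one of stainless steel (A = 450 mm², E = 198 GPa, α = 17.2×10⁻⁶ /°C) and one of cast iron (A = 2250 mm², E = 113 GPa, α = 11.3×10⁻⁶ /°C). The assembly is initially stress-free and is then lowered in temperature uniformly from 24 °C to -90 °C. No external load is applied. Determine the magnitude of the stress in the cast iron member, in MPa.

The stainless steel has the larger α, so on cooling it would change length more than the cast iron if both were free. The rigid plates force a common final length, so the stainless steel is put into tension and the cast iron into compression, with equal and opposite forces P (no external load).
Compatibility of the two members (thermal + elastic change equal): (α₁ − α₂)ΔT = P·[1/(A₁E₁) + 1/(A₂E₂)].
|α₁ − α₂|·ΔT = 5.9×10⁻⁶ × 114 = 0.0006726.
1/(A₁E₁) + 1/(A₂E₂) = 1/(450×198×10³) + 1/(2250×113×10³) = 1.516×10⁻⁸ N⁻¹.
P = 0.0006726 / 1.516×10⁻⁸ = 44380 N = 44.38 kN.
σ_{cast iron} = P/A₂ = 44380/2250 = 19.72 MPa, compressive.

σ ≈ 19.7 MPa (compressive)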